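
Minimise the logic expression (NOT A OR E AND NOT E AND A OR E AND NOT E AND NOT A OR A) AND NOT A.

NOT A

(NOT A OR E AND NOT E AND A OR E AND NOT E AND NOT A OR A) AND NOT A
= (NOT A OR E AND NOT E OR A) AND NOT A
= (NOT A OR A) AND NOT A
= NOT A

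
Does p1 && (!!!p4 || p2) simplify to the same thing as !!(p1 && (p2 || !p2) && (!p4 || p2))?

E1: p1 && (!!!p4 || p2)
    = p1 && (!p4 || p2)   (double negation)
E2: !!(p1 && (p2 || !p2) && (!p4 || p2))
    = !!(p1 && (!p4 || p2))   (complement / identity)
    = p1 && (!p4 || p2)   (double negation)
Both reduce to p1 && (!p4 || p2), so they are equivalent.

Yes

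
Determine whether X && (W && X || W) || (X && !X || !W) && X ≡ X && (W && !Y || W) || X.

E1: X && (W && X || W) || (X && !X || !W) && X
    = X && (W && X || W) || !W && X   [complement / identity]
    = X && W || !W && X   [absorption]
    = X   [distribution]
E2: X && (W && !Y || W) || X
    = X && W || X   [absorption]
    = X   [absorption]
Both reduce to X, so they are equivalent.

Yes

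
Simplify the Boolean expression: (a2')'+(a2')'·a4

a2

(a2')'+(a2')'·a4
= (a2')'   — absorption
= a2   — double negation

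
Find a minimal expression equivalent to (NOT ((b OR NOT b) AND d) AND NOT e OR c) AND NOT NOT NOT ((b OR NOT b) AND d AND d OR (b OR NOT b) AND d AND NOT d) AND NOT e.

NOT d AND NOT e

(NOT ((b OR NOT b) AND d) AND NOT e OR c) AND NOT NOT NOT ((b OR NOT b) AND d AND d OR (b OR NOT b) AND d AND NOT d) AND NOT e
= (NOT ((b OR NOT b) AND d) AND NOT e OR c) AND NOT NOT NOT ((b OR NOT b) AND d) AND NOT e   (distribution)
= (NOT ((b OR NOT b) AND d) AND NOT e OR c) AND NOT ((b OR NOT b) AND d) AND NOT e   (double negation)
= NOT ((b OR NOT b) AND d) AND NOT e   (absorption)
= NOT d AND NOT e   (complement / identity)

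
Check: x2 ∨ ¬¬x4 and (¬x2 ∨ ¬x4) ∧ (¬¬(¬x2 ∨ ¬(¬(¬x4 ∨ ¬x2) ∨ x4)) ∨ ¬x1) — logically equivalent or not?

E1: x2 ∨ ¬¬x4
    = x2 ∨ x4
E2: (¬x2 ∨ ¬x4) ∧ (¬¬(¬x2 ∨ ¬(¬(¬x4 ∨ ¬x2) ∨ x4)) ∨ ¬x1)
    = (¬x2 ∨ ¬x4) ∧ (¬¬(¬x2 ∨ ¬(x4 ∧ x2 ∨ x4)) ∨ ¬x1)
    = (¬x2 ∨ ¬x4) ∧ (¬x2 ∨ ¬(x4 ∧ x2 ∨ x4) ∨ ¬x1)
    = (¬x2 ∨ ¬x4) ∧ (¬x2 ∨ ¬x4 ∨ ¬x1)
    = ¬x2 ∨ ¬x4
These differ: at x1=1, x2=1, x4=1, E1 = 1 but E2 = 0.

No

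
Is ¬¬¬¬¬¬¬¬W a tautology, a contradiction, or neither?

neither

¬¬¬¬¬¬¬¬W
= ¬¬¬¬¬¬W   (double negation)
= ¬¬¬¬W   (double negation)
= ¬¬W   (double negation)
= W   (double negation)
This depends on W, so it is not a constant.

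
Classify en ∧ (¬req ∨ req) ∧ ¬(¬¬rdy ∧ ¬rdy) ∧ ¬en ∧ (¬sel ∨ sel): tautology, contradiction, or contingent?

en ∧ (¬req ∨ req) ∧ ¬(¬¬rdy ∧ ¬rdy) ∧ ¬en ∧ (¬sel ∨ sel)
= en ∧ (¬req ∨ req) ∧ (¬rdy ∨ rdy) ∧ ¬en ∧ (¬sel ∨ sel)
= en ∧ (¬req ∨ req) ∧ (¬rdy ∨ rdy) ∧ ¬en
= en ∧ (¬rdy ∨ rdy) ∧ ¬en
= en ∧ ¬en
= False

contradiction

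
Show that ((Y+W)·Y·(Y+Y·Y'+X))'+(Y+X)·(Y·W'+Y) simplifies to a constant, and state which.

((Y+W)·Y·(Y+Y·Y'+X))'+(Y+X)·(Y·W'+Y)
= ((Y+W)·Y·(Y+Y·Y'+X))'+(Y+X)·Y   [absorption]
= (Y·(Y+Y·Y'+X))'+(Y+X)·Y   [absorption]
= (Y·(Y+Y·Y'+X))'+Y   [absorption]
= (Y·(Y+X))'+Y   [complement / identity]
= Y'+Y   [absorption]
= 1   [complement]

1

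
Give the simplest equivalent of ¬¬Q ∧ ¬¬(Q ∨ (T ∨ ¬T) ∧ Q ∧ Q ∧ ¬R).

¬¬Q ∧ ¬¬(Q ∨ (T ∨ ¬T) ∧ Q ∧ Q ∧ ¬R)
= ¬¬Q ∧ ¬¬(Q ∨ (T ∨ ¬T) ∧ Q ∧ ¬R)
= ¬¬Q ∧ ¬¬(Q ∨ Q ∧ ¬R)
= ¬¬Q ∧ ¬¬Q
= ¬¬Q
= Q

Q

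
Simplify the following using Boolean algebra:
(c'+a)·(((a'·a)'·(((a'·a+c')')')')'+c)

(c'+a)·(((a'·a)'·(((a'·a+c')')')')'+c)
= (c'+a)·(((a'·a)'·(((c')')')')'+c)   — complement / identity
= (c'+a)·(((a'·a)'·(c')')'+c)   — double negation
= (c'+a)·(a'·a+c'+c)   — De Morgan
= (c'+a)·(c'+c)   — complement / identity
= c'+a   — complement / identity

c'+a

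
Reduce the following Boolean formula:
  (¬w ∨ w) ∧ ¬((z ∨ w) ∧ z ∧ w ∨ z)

¬z

(¬w ∨ w) ∧ ¬((z ∨ w) ∧ z ∧ w ∨ z)
= ¬((z ∨ w) ∧ z ∧ w ∨ z)   — complement / identity
= ¬(z ∧ w ∨ z)   — absorption
= ¬z   — absorption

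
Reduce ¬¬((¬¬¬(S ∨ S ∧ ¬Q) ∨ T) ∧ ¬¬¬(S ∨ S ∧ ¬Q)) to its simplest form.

¬¬((¬¬¬(S ∨ S ∧ ¬Q) ∨ T) ∧ ¬¬¬(S ∨ S ∧ ¬Q))
= ¬¬¬¬¬(S ∨ S ∧ ¬Q)
= ¬¬¬(S ∨ S ∧ ¬Q)
= ¬¬¬S
= ¬S

¬S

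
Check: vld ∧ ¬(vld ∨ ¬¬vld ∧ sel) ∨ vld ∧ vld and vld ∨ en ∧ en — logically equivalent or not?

E1: vld ∧ ¬(vld ∨ ¬¬vld ∧ sel) ∨ vld ∧ vld
    = vld ∧ ¬(vld ∨ vld ∧ sel) ∨ vld ∧ vld   — double negation
    = vld ∧ ¬vld ∨ vld ∧ vld   — absorption
    = vld   — distribution
E2: vld ∨ en ∧ en
    = vld ∨ en   — idempotence
These differ: at en=1, sel=1, vld=0, E1 = 0 but E2 = 1.

No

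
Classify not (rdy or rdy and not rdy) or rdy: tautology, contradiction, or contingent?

not (rdy or rdy and not rdy) or rdy
= not rdy or rdy   [complement / identity]
= True   [complement]

tautology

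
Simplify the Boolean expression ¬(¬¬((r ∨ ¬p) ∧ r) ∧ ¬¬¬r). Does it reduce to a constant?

True

¬(¬¬((r ∨ ¬p) ∧ r) ∧ ¬¬¬r)
= ¬((r ∨ ¬p) ∧ r) ∨ ¬¬r   [De Morgan]
= ¬((r ∨ ¬p) ∧ r) ∨ r   [double negation]
= ¬r ∨ r   [absorption]
= True   [complement]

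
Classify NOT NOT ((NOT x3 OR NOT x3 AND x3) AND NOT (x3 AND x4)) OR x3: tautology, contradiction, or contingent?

tautology

NOT NOT ((NOT x3 OR NOT x3 AND x3) AND NOT (x3 AND x4)) OR x3
= NOT NOT (NOT x3 AND NOT (x3 AND x4)) OR x3
= NOT (x3 OR x3 AND x4) OR x3
= NOT x3 OR x3
= TRUE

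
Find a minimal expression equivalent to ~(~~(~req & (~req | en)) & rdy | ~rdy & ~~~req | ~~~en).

~(~~(~req & (~req | en)) & rdy | ~rdy & ~~~req | ~~~en)
= ~(~~~req & rdy | ~rdy & ~~~req | ~~~en)   — absorption
= ~(~~~req | ~~~en)   — distribution
= ~~req & ~~en   — De Morgan
= ~~req & en   — double negation
= req & en   — double negation

req & en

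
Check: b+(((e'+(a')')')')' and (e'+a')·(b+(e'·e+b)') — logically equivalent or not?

No

E1: b+(((e'+(a')')')')'
    = b+(e'+(a')')'   — double negation
    = b+e·a'   — De Morgan
E2: (e'+a')·(b+(e'·e+b)')
    = (e'+a')·(b+b')   — complement / identity
    = e'+a'   — complement / identity
These differ: at a=1, b=1, e=1, E1 = 1 but E2 = 0.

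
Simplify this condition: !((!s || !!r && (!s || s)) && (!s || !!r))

s && !r

!((!s || !!r && (!s || s)) && (!s || !!r))
= !((!s || !!r) && (!s || !!r))   — complement / identity
= !(!s || !!r)   — idempotence
= s && !r   — De Morgan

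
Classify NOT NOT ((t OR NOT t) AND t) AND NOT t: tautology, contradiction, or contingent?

NOT NOT ((t OR NOT t) AND t) AND NOT t
= (t OR NOT t) AND t AND NOT t   (double negation)
= t AND NOT t   (complement / identity)
= FALSE   (complement)

contradiction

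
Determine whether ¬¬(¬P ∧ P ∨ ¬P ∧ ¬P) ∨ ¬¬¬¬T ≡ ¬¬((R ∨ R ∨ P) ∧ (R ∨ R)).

E1: ¬¬(¬P ∧ P ∨ ¬P ∧ ¬P) ∨ ¬¬¬¬T
    = ¬¬(¬P ∧ P ∨ ¬P ∧ ¬P) ∨ ¬¬T   — double negation
    = ¬¬¬P ∨ ¬¬T   — distribution
    = ¬P ∨ ¬¬T   — double negation
    = ¬P ∨ T   — double negation
E2: ¬¬((R ∨ R ∨ P) ∧ (R ∨ R))
    = ¬¬(R ∨ R)   — absorption
    = R ∨ R   — double negation
    = R   — idempotence
These differ: at P=0, R=0, T=0, E1 = 1 but E2 = 0.

No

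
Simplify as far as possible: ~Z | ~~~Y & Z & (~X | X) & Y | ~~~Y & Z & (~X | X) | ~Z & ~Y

~Z | ~Y

~Z | ~~~Y & Z & (~X | X) & Y | ~~~Y & Z & (~X | X) | ~Z & ~Y
= ~Z | ~~~Y & Z & (~X | X) | ~Z & ~Y   [absorption]
= ~Z | ~~~Y & Z | ~Z & ~Y   [complement / identity]
= ~Z | ~Y & Z | ~Z & ~Y   [double negation]
= ~Z | ~Y   [distribution]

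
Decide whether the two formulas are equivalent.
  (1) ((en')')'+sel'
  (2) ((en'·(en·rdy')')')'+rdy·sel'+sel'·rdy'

Yes

E1: ((en')')'+sel'
    = en'+sel'
E2: ((en'·(en·rdy')')')'+rdy·sel'+sel'·rdy'
    = (en+en·rdy')'+rdy·sel'+sel'·rdy'
    = (en+en·rdy')'+sel'
    = en'+sel'
Both reduce to en'+sel', so they are equivalent.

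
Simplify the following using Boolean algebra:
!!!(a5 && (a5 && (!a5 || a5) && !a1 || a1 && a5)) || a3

!a5 || a3

!!!(a5 && (a5 && (!a5 || a5) && !a1 || a1 && a5)) || a3
= !!!(a5 && (a5 && !a1 || a1 && a5)) || a3
= !!!(a5 && a5) || a3
= !(a5 && a5) || a3
= !a5 || a3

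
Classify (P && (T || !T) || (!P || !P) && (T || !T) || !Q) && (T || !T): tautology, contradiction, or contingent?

tautology

(P && (T || !T) || (!P || !P) && (T || !T) || !Q) && (T || !T)
= (P && (T || !T) || !P && (T || !T) || !Q) && (T || !T)   [idempotence]
= (T || !T || !Q) && (T || !T)   [distribution]
= T || !T   [absorption]
= true   [complement]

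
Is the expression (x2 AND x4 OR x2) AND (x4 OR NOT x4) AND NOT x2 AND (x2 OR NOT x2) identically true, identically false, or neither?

(x2 AND x4 OR x2) AND (x4 OR NOT x4) AND NOT x2 AND (x2 OR NOT x2)
= (x2 AND x4 OR x2) AND (x4 OR NOT x4) AND NOT x2   — complement / identity
= (x2 AND x4 OR x2) AND NOT x2   — complement / identity
= x2 AND NOT x2   — absorption
= FALSE   — complement

identically false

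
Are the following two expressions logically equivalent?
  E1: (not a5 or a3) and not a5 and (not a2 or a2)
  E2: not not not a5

Yes

E1: (not a5 or a3) and not a5 and (not a2 or a2)
    = (not a5 or a3) and not a5   [complement / identity]
    = not a5   [absorption]
E2: not not not a5
    = not a5   [double negation]
Both reduce to not a5, so they are equivalent.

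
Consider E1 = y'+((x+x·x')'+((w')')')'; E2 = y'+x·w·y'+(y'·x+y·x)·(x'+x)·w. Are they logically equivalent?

Yes

E1: y'+((x+x·x')'+((w')')')'
    = y'+((x+x·x')'+w')'
    = y'+(x'+w')'
    = y'+x·w
E2: y'+x·w·y'+(y'·x+y·x)·(x'+x)·w
    = y'+x·w·y'+(y'·x+y·x)·w
    = y'+x·w·y'+x·w
    = y'+x·w
Both reduce to y'+x·w, so they are equivalent.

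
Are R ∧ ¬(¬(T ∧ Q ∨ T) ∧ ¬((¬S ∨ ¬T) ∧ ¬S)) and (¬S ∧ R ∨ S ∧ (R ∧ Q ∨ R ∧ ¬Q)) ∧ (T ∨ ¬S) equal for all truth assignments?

Yes

E1: R ∧ ¬(¬(T ∧ Q ∨ T) ∧ ¬((¬S ∨ ¬T) ∧ ¬S))
    = R ∧ ¬(¬(T ∧ Q ∨ T) ∧ ¬¬S)   (absorption)
    = R ∧ ¬(¬T ∧ ¬¬S)   (absorption)
    = R ∧ (T ∨ ¬S)   (De Morgan)
E2: (¬S ∧ R ∨ S ∧ (R ∧ Q ∨ R ∧ ¬Q)) ∧ (T ∨ ¬S)
    = (¬S ∧ R ∨ S ∧ R) ∧ (T ∨ ¬S)   (distribution)
    = R ∧ (T ∨ ¬S)   (distribution)
Both reduce to R ∧ (T ∨ ¬S), so they are equivalent.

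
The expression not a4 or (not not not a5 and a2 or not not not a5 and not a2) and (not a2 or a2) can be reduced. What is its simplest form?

not a4 or (not not not a5 and a2 or not not not a5 and not a2) and (not a2 or a2)
= not a4 or not not not a5 and (not a2 or a2)   [distribution]
= not a4 or not a5 and (not a2 or a2)   [double negation]
= not a4 or not a5   [complement / identity]

not a4 or not a5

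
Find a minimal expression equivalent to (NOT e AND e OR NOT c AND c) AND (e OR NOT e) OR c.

(NOT e AND e OR NOT c AND c) AND (e OR NOT e) OR c
= NOT c AND c AND (e OR NOT e) OR c   — complement / identity
= NOT c AND c OR c   — complement / identity
= c   — complement / identity

c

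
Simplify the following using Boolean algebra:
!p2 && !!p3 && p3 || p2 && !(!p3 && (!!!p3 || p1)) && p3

p3

!p2 && !!p3 && p3 || p2 && !(!p3 && (!!!p3 || p1)) && p3
= !p2 && !!p3 && p3 || p2 && !(!p3 && (!p3 || p1)) && p3   — double negation
= !p2 && !!p3 && p3 || p2 && !!p3 && p3   — absorption
= !!p3 && p3   — distribution
= p3 && p3   — double negation
= p3   — idempotence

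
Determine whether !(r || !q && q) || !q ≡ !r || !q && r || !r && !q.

E1: !(r || !q && q) || !q
    = !r || !q   [complement / identity]
E2: !r || !q && r || !r && !q
    = !r || !q   [distribution]
Both reduce to !r || !q, so they are equivalent.

Yes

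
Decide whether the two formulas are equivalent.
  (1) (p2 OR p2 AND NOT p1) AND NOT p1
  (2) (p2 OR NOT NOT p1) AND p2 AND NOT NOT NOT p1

Yes

E1: (p2 OR p2 AND NOT p1) AND NOT p1
    = p2 AND NOT p1
E2: (p2 OR NOT NOT p1) AND p2 AND NOT NOT NOT p1
    = (p2 OR p1) AND p2 AND NOT NOT NOT p1
    = p2 AND NOT NOT NOT p1
    = p2 AND NOT p1
Both reduce to p2 AND NOT p1, so they are equivalent.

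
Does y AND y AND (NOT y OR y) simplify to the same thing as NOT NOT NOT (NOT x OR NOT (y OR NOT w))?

E1: y AND y AND (NOT y OR y)
    = y AND y
    = y
E2: NOT NOT NOT (NOT x OR NOT (y OR NOT w))
    = NOT NOT (x AND (y OR NOT w))
    = x AND (y OR NOT w)
These differ: at w=0, x=1, y=0, E1 = 0 but E2 = 1.

No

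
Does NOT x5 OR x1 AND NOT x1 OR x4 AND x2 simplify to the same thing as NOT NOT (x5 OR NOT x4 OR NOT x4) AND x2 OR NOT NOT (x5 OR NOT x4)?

E1: NOT x5 OR x1 AND NOT x1 OR x4 AND x2
    = NOT x5 OR x4 AND x2
E2: NOT NOT (x5 OR NOT x4 OR NOT x4) AND x2 OR NOT NOT (x5 OR NOT x4)
    = NOT NOT (x5 OR NOT x4) AND x2 OR NOT NOT (x5 OR NOT x4)
    = NOT NOT (x5 OR NOT x4)
    = x5 OR NOT x4
These differ: at x1=0, x2=0, x4=1, x5=0, E1 = 1 but E2 = 0.

No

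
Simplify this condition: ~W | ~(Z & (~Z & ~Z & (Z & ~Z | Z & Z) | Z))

~W | ~Z

~W | ~(Z & (~Z & ~Z & (Z & ~Z | Z & Z) | Z))
= ~W | ~(Z & (~Z & (Z & ~Z | Z & Z) | Z))
= ~W | ~(Z & (~Z & Z | Z))
= ~W | ~(Z & Z)
= ~W | ~Z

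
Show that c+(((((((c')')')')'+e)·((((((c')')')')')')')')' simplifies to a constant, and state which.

c+(((((((c')')')')'+e)·((((((c')')')')')')')')'
= c+(((((((c')')')')'+e)·((((c')')')')')')'   (double negation)
= c+((((((c')')')')')')'   (absorption)
= c+((((c')')')')'   (double negation)
= c+((c')')'   (double negation)
= c+c'   (double negation)
= 1   (complement)

1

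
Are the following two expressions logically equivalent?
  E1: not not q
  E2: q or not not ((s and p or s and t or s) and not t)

No

E1: not not q
    = q   (double negation)
E2: q or not not ((s and p or s and t or s) and not t)
    = q or not not ((s and p or s) and not t)   (absorption)
    = q or not not (s and not t)   (absorption)
    = q or s and not t   (double negation)
These differ: at p=1, q=0, s=1, t=0, E1 = 0 but E2 = 1.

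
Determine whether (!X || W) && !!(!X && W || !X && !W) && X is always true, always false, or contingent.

always false

(!X || W) && !!(!X && W || !X && !W) && X
= (!X || W) && !!!X && X
= (!X || W) && !X && X
= !X && X
= false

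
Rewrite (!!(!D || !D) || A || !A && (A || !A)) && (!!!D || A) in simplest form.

(!!(!D || !D) || A || !A && (A || !A)) && (!!!D || A)
= (!!(!D || !D) || A || !A) && (!!!D || A)   [complement / identity]
= (!!!D || A || !A) && (!!!D || A)   [idempotence]
= !!!D || A   [absorption]
= !D || A   [double negation]

!D || A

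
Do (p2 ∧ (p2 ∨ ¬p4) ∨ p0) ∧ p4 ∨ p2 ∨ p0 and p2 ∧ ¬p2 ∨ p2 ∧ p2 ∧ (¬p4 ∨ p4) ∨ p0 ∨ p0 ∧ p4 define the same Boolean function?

E1: (p2 ∧ (p2 ∨ ¬p4) ∨ p0) ∧ p4 ∨ p2 ∨ p0
    = (p2 ∨ p0) ∧ p4 ∨ p2 ∨ p0   — absorption
    = p2 ∨ p0   — absorption
E2: p2 ∧ ¬p2 ∨ p2 ∧ p2 ∧ (¬p4 ∨ p4) ∨ p0 ∨ p0 ∧ p4
    = p2 ∧ ¬p2 ∨ p2 ∧ p2 ∨ p0 ∨ p0 ∧ p4   — complement / identity
    = p2 ∨ p0 ∨ p0 ∧ p4   — distribution
    = p2 ∨ p0   — absorption
Both reduce to p2 ∨ p0, so they are equivalent.

Yes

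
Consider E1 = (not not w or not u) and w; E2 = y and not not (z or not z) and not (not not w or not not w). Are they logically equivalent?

No

E1: (not not w or not u) and w
    = (w or not u) and w
    = w
E2: y and not not (z or not z) and not (not not w or not not w)
    = y and not not (z or not z) and not not not w
    = y and not not (z or not z) and not w
    = y and (z or not z) and not w
    = y and not w
These differ: at u=0, w=1, y=0, z=0, E1 = 1 but E2 = 0.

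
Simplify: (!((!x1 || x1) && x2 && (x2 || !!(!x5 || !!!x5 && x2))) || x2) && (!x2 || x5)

!x2 || x5

(!((!x1 || x1) && x2 && (x2 || !!(!x5 || !!!x5 && x2))) || x2) && (!x2 || x5)
= (!((!x1 || x1) && x2 && (x2 || !x5 || !!!x5 && x2)) || x2) && (!x2 || x5)   (double negation)
= (!((!x1 || x1) && x2 && (x2 || !x5 || !x5 && x2)) || x2) && (!x2 || x5)   (double negation)
= (!((!x1 || x1) && x2 && (x2 || !x5)) || x2) && (!x2 || x5)   (absorption)
= (!((!x1 || x1) && x2) || x2) && (!x2 || x5)   (absorption)
= (!x2 || x2) && (!x2 || x5)   (complement / identity)
= !x2 || x5   (complement / identity)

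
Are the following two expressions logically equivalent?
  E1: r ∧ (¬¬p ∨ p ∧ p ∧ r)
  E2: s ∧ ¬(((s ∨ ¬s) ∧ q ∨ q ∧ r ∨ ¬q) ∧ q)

E1: r ∧ (¬¬p ∨ p ∧ p ∧ r)
    = r ∧ (¬¬p ∨ p ∧ r)   — idempotence
    = r ∧ (p ∨ p ∧ r)   — double negation
    = r ∧ p   — absorption
E2: s ∧ ¬(((s ∨ ¬s) ∧ q ∨ q ∧ r ∨ ¬q) ∧ q)
    = s ∧ ¬((q ∨ q ∧ r ∨ ¬q) ∧ q)   — complement / identity
    = s ∧ ¬((q ∨ ¬q) ∧ q)   — absorption
    = s ∧ ¬q   — complement / identity
These differ: at p=1, q=0, r=1, s=0, E1 = 1 but E2 = 0.

No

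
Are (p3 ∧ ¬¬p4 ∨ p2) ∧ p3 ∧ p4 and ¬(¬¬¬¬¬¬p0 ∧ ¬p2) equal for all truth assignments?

E1: (p3 ∧ ¬¬p4 ∨ p2) ∧ p3 ∧ p4
    = (p3 ∧ p4 ∨ p2) ∧ p3 ∧ p4
    = p3 ∧ p4
E2: ¬(¬¬¬¬¬¬p0 ∧ ¬p2)
    = ¬(¬¬¬¬p0 ∧ ¬p2)
    = ¬(¬¬p0 ∧ ¬p2)
    = ¬p0 ∨ p2
These differ: at p0=0, p2=0, p3=0, p4=0, E1 = 0 but E2 = 1.

No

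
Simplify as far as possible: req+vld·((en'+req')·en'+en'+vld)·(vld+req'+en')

req+vld

req+vld·((en'+req')·en'+en'+vld)·(vld+req'+en')
= req+vld·(vld+((en'+req')·en'+en')·(req'+en'))
= req+vld·(vld+en'+(en'+req')·en'·req')
= req+vld·(vld+en'+en'·req')
= req+vld·(vld+en')
= req+vld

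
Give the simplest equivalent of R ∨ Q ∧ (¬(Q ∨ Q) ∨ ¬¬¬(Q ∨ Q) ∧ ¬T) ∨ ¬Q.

R ∨ ¬Q

R ∨ Q ∧ (¬(Q ∨ Q) ∨ ¬¬¬(Q ∨ Q) ∧ ¬T) ∨ ¬Q
= R ∨ Q ∧ (¬(Q ∨ Q) ∨ ¬(Q ∨ Q) ∧ ¬T) ∨ ¬Q   — double negation
= R ∨ Q ∧ ¬(Q ∨ Q) ∨ ¬Q   — absorption
= R ∨ Q ∧ ¬Q ∨ ¬Q   — idempotence
= R ∨ ¬Q   — complement / identity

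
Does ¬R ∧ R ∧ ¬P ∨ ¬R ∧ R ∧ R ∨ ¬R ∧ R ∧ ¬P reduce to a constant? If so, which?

¬R ∧ R ∧ ¬P ∨ ¬R ∧ R ∧ R ∨ ¬R ∧ R ∧ ¬P
= ¬R ∧ R ∧ ¬P ∨ ¬R ∧ R ∨ ¬R ∧ R ∧ ¬P
= ¬R ∧ R ∨ ¬R ∧ R ∧ ¬P
= ¬R ∧ (R ∨ R ∧ ¬P)
= ¬R ∧ R
= False

yes, False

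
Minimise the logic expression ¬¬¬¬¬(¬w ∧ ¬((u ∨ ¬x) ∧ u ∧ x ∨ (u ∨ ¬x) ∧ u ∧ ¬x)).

w ∨ u

¬¬¬¬¬(¬w ∧ ¬((u ∨ ¬x) ∧ u ∧ x ∨ (u ∨ ¬x) ∧ u ∧ ¬x))
= ¬¬¬¬(w ∨ (u ∨ ¬x) ∧ u ∧ x ∨ (u ∨ ¬x) ∧ u ∧ ¬x)   — De Morgan
= ¬¬¬¬(w ∨ (u ∨ ¬x) ∧ u)   — distribution
= ¬¬(w ∨ (u ∨ ¬x) ∧ u)   — double negation
= ¬¬(w ∨ u)   — absorption
= w ∨ u   — double negation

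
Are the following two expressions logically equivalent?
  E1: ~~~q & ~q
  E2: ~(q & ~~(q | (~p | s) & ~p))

E1: ~~~q & ~q
    = ~q & ~q   — double negation
    = ~q   — idempotence
E2: ~(q & ~~(q | (~p | s) & ~p))
    = ~(q & ~~(q | ~p))   — absorption
    = ~(q & (q | ~p))   — double negation
    = ~q   — absorption
Both reduce to ~q, so they are equivalent.

Yes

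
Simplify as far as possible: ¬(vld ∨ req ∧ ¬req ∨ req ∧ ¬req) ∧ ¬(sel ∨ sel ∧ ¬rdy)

¬(vld ∨ req ∧ ¬req ∨ req ∧ ¬req) ∧ ¬(sel ∨ sel ∧ ¬rdy)
= ¬(vld ∨ req ∧ ¬req) ∧ ¬(sel ∨ sel ∧ ¬rdy)   — complement / identity
= ¬vld ∧ ¬(sel ∨ sel ∧ ¬rdy)   — complement / identity
= ¬vld ∧ ¬sel   — absorption

¬vld ∧ ¬sel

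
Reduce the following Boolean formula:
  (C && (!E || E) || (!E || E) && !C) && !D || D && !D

(C && (!E || E) || (!E || E) && !C) && !D || D && !D
= (!E || E) && !D || D && !D   (distribution)
= !D || D && !D   (complement / identity)
= !D   (complement / identity)

!D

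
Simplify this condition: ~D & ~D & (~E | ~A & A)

~D & ~E

~D & ~D & (~E | ~A & A)
= ~D & ~D & ~E   [complement / identity]
= ~D & ~E   [idempotence]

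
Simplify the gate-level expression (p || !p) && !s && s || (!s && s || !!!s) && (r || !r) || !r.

(p || !p) && !s && s || (!s && s || !!!s) && (r || !r) || !r
= (p || !p) && !s && s || (!s && s || !s) && (r || !r) || !r   — double negation
= !s && s || (!s && s || !s) && (r || !r) || !r   — complement / identity
= !s && s || !s && (r || !r) || !r   — complement / identity
= !s && s || !s || !r   — complement / identity
= !s || !r   — complement / identity

!s || !r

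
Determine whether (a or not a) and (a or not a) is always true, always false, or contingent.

(a or not a) and (a or not a)
= a or not a   [complement / identity]
= True   [complement]

always true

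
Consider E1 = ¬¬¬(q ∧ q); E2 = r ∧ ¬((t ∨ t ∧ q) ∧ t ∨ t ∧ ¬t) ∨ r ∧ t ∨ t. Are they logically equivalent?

E1: ¬¬¬(q ∧ q)
    = ¬¬¬q   (idempotence)
    = ¬q   (double negation)
E2: r ∧ ¬((t ∨ t ∧ q) ∧ t ∨ t ∧ ¬t) ∨ r ∧ t ∨ t
    = r ∧ ¬(t ∧ t ∨ t ∧ ¬t) ∨ r ∧ t ∨ t   (absorption)
    = r ∧ ¬t ∨ r ∧ t ∨ t   (distribution)
    = r ∨ t   (distribution)
These differ: at q=1, r=1, t=0, E1 = 0 but E2 = 1.

No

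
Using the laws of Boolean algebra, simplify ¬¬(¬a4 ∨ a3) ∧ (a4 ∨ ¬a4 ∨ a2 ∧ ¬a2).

¬a4 ∨ a3

¬¬(¬a4 ∨ a3) ∧ (a4 ∨ ¬a4 ∨ a2 ∧ ¬a2)
= ¬¬(¬a4 ∨ a3) ∧ (a4 ∨ ¬a4)
= ¬¬(¬a4 ∨ a3)
= ¬a4 ∨ a3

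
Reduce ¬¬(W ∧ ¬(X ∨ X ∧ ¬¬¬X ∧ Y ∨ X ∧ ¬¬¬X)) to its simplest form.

¬¬(W ∧ ¬(X ∨ X ∧ ¬¬¬X ∧ Y ∨ X ∧ ¬¬¬X))
= ¬¬(W ∧ ¬(X ∨ X ∧ ¬X ∧ Y ∨ X ∧ ¬¬¬X))
= ¬¬(W ∧ ¬(X ∨ X ∧ ¬X ∧ Y ∨ X ∧ ¬X))
= ¬¬(W ∧ ¬(X ∨ X ∧ ¬X))
= ¬¬(W ∧ ¬X)
= W ∧ ¬X

W ∧ ¬X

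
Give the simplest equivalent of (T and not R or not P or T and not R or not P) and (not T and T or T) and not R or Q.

T and not R or Q

(T and not R or not P or T and not R or not P) and (not T and T or T) and not R or Q
= (T and not R or not P or T and not R or not P) and T and not R or Q
= (T and not R or not P) and T and not R or Q
= T and not R or Q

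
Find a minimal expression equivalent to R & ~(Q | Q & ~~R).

R & ~(Q | Q & ~~R)
= R & ~(Q | Q & R)   (double negation)
= R & ~Q   (absorption)

R & ~Q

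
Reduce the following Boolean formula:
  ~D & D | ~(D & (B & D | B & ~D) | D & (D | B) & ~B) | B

~D | B

~D & D | ~(D & (B & D | B & ~D) | D & (D | B) & ~B) | B
= ~D & D | ~(D & B | D & (D | B) & ~B) | B   (distribution)
= ~D & D | ~(D & B | D & ~B) | B   (absorption)
= ~D & D | ~D | B   (distribution)
= ~D | B   (complement / identity)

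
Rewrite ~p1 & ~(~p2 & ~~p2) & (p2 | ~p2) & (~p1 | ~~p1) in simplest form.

~p1

~p1 & ~(~p2 & ~~p2) & (p2 | ~p2) & (~p1 | ~~p1)
= ~p1 & ~(~p2 & ~~p2) & (p2 | ~p2) & (~p1 | p1)   — double negation
= ~p1 & ~(~p2 & ~~p2) & (p2 | ~p2)   — complement / identity
= ~p1 & (p2 | ~p2) & (p2 | ~p2)   — De Morgan
= ~p1 & (p2 | ~p2)   — idempotence
= ~p1   — complement / identity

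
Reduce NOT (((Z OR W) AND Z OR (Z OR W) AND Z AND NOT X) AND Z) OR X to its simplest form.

NOT Z OR X

NOT (((Z OR W) AND Z OR (Z OR W) AND Z AND NOT X) AND Z) OR X
= NOT ((Z OR W) AND Z AND Z) OR X   — absorption
= NOT (Z AND Z) OR X   — absorption
= NOT Z OR X   — idempotence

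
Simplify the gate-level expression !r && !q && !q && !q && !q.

!r && !q && !q && !q && !q
= !r && !q && !q   (idempotence)
= !r && !q   (idempotence)

!r && !q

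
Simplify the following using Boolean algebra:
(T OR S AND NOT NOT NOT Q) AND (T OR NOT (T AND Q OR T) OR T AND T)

(T OR S AND NOT NOT NOT Q) AND (T OR NOT (T AND Q OR T) OR T AND T)
= (T OR S AND NOT NOT NOT Q) AND (T OR NOT T OR T AND T)   — absorption
= (T OR S AND NOT Q) AND (T OR NOT T OR T AND T)   — double negation
= (T OR S AND NOT Q) AND (T OR NOT T OR T)   — idempotence
= S AND NOT Q AND (NOT T OR T) OR T   — distribution
= S AND NOT Q OR T   — complement / identity

S AND NOT Q OR T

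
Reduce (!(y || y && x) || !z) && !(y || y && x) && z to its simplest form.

(!(y || y && x) || !z) && !(y || y && x) && z
= !(y || y && x) && z
= !y && z

!y && z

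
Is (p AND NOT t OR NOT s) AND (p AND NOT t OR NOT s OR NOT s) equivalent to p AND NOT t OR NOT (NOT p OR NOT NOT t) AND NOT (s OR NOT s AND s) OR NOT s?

Yes

E1: (p AND NOT t OR NOT s) AND (p AND NOT t OR NOT s OR NOT s)
    = p AND NOT t OR NOT s
E2: p AND NOT t OR NOT (NOT p OR NOT NOT t) AND NOT (s OR NOT s AND s) OR NOT s
    = p AND NOT t OR NOT (NOT p OR NOT NOT t) AND NOT s OR NOT s
    = p AND NOT t OR p AND NOT t AND NOT s OR NOT s
    = p AND NOT t OR NOT s
Both reduce to p AND NOT t OR NOT s, so they are equivalent.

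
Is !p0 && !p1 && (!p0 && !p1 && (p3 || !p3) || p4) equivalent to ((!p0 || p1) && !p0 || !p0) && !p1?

Yes

E1: !p0 && !p1 && (!p0 && !p1 && (p3 || !p3) || p4)
    = !p0 && !p1 && (!p0 && !p1 || p4)   — complement / identity
    = !p0 && !p1   — absorption
E2: ((!p0 || p1) && !p0 || !p0) && !p1
    = (!p0 || !p0) && !p1   — absorption
    = !p0 && !p1   — idempotence
Both reduce to !p0 && !p1, so they are equivalent.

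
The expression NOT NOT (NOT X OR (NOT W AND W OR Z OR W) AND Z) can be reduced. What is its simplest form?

NOT X OR Z

NOT NOT (NOT X OR (NOT W AND W OR Z OR W) AND Z)
= NOT NOT (NOT X OR (Z OR W) AND Z)   [complement / identity]
= NOT NOT (NOT X OR Z)   [absorption]
= NOT X OR Z   [double negation]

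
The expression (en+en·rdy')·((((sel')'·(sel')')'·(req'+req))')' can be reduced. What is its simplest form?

en·sel'

(en+en·rdy')·((((sel')'·(sel')')'·(req'+req))')'
= (en+en·rdy')·((((sel')')'·(req'+req))')'   (idempotence)
= en·((((sel')')'·(req'+req))')'   (absorption)
= en·((sel')')'·(req'+req)   (double negation)
= en·((sel')')'   (complement / identity)
= en·sel'   (double negation)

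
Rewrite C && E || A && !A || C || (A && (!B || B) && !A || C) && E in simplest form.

C && E || A && !A || C || (A && (!B || B) && !A || C) && E
= C && E || A && !A || C || (A && !A || C) && E   [complement / identity]
= C && E || A && !A || C   [absorption]
= C && E || C   [complement / identity]
= C   [absorption]

C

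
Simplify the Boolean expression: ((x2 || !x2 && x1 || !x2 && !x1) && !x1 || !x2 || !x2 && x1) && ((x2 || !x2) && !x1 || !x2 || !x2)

!x1 || !x2

((x2 || !x2 && x1 || !x2 && !x1) && !x1 || !x2 || !x2 && x1) && ((x2 || !x2) && !x1 || !x2 || !x2)
= ((x2 || !x2) && !x1 || !x2 || !x2 && x1) && ((x2 || !x2) && !x1 || !x2 || !x2)
= ((x2 || !x2) && !x1 || !x2) && ((x2 || !x2) && !x1 || !x2 || !x2)
= (x2 || !x2) && !x1 || !x2
= !x1 || !x2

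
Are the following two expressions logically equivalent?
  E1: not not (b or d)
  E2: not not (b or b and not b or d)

Yes

E1: not not (b or d)
    = b or d   — double negation
E2: not not (b or b and not b or d)
    = not not (b or d)   — complement / identity
    = b or d   — double negation
Both reduce to b or d, so they are equivalent.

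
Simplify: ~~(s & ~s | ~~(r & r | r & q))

~~(s & ~s | ~~(r & r | r & q))
= ~~(s & ~s | ~~(r | r & q))   — idempotence
= ~~(s & ~s | ~~r)   — absorption
= ~~(s & ~s | r)   — double negation
= s & ~s | r   — double negation
= r   — complement / identity

r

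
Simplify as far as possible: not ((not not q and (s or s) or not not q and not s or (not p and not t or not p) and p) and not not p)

not ((not not q and (s or s) or not not q and not s or (not p and not t or not p) and p) and not not p)
= not ((not not q and (s or s) or not not q and not s or not p and p) and not not p)
= not ((not not q and s or not not q and not s or not p and p) and not not p)
= not ((not not q and s or not not q and not s) and not not p)
= not (not not q and not not p)
= not q or not p

not q or not p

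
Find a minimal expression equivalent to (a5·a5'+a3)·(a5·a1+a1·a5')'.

a3·a1'

(a5·a5'+a3)·(a5·a1+a1·a5')'
= a3·(a5·a1+a1·a5')'   (complement / identity)
= a3·a1'   (distribution)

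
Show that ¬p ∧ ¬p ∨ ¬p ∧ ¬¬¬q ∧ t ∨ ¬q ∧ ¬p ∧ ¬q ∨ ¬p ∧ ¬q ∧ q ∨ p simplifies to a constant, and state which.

True

¬p ∧ ¬p ∨ ¬p ∧ ¬¬¬q ∧ t ∨ ¬q ∧ ¬p ∧ ¬q ∨ ¬p ∧ ¬q ∧ q ∨ p
= ¬p ∧ ¬p ∨ ¬p ∧ ¬q ∧ t ∨ ¬q ∧ ¬p ∧ ¬q ∨ ¬p ∧ ¬q ∧ q ∨ p   [double negation]
= ¬p ∧ ¬p ∨ ¬p ∧ ¬q ∧ t ∨ ¬p ∧ ¬q ∨ p   [distribution]
= ¬p ∨ ¬p ∧ ¬q ∧ t ∨ ¬p ∧ ¬q ∨ p   [idempotence]
= ¬p ∨ ¬p ∧ ¬q ∨ p   [absorption]
= ¬p ∨ p   [absorption]
= True   [complement]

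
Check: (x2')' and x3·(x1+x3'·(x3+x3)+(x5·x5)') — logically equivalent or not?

E1: (x2')'
    = x2   [double negation]
E2: x3·(x1+x3'·(x3+x3)+(x5·x5)')
    = x3·(x1+x3'·(x3+x3)+x5')   [idempotence]
    = x3·(x1+x3'·x3+x5')   [idempotence]
    = x3·(x1+x5')   [complement / identity]
These differ: at x1=1, x2=1, x3=0, x5=0, E1 = 1 but E2 = 0.

No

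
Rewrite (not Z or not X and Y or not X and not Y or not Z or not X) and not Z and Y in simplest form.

not Z and Y

(not Z or not X and Y or not X and not Y or not Z or not X) and not Z and Y
= (not Z or not X or not Z or not X) and not Z and Y   (distribution)
= (not Z or not X) and not Z and Y   (idempotence)
= not Z and Y   (absorption)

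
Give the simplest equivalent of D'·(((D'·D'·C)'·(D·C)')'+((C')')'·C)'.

D'·C'

D'·(((D'·D'·C)'·(D·C)')'+((C')')'·C)'
= D'·(D'·D'·C+D·C+((C')')'·C)'   — De Morgan
= D'·(D'·D'·C+D·C+C'·C)'   — double negation
= D'·(D'·C+D·C+C'·C)'   — idempotence
= D'·(D'·C+D·C)'   — complement / identity
= D'·C'   — distribution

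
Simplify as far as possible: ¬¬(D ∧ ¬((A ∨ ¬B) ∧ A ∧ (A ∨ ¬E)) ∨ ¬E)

D ∧ ¬A ∨ ¬E

¬¬(D ∧ ¬((A ∨ ¬B) ∧ A ∧ (A ∨ ¬E)) ∨ ¬E)
= D ∧ ¬((A ∨ ¬B) ∧ A ∧ (A ∨ ¬E)) ∨ ¬E   (double negation)
= D ∧ ¬((A ∨ ¬B) ∧ A) ∨ ¬E   (absorption)
= D ∧ ¬A ∨ ¬E   (absorption)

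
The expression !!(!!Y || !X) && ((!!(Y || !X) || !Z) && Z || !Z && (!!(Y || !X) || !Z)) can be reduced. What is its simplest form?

!!(!!Y || !X) && ((!!(Y || !X) || !Z) && Z || !Z && (!!(Y || !X) || !Z))
= !!(!!Y || !X) && (!!(Y || !X) || !Z)   (distribution)
= !!(Y || !X) && (!!(Y || !X) || !Z)   (double negation)
= !!(Y || !X)   (absorption)
= Y || !X   (double negation)

Y || !X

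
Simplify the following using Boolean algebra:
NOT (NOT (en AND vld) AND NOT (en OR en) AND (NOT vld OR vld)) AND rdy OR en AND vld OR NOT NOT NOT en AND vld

NOT (NOT (en AND vld) AND NOT (en OR en) AND (NOT vld OR vld)) AND rdy OR en AND vld OR NOT NOT NOT en AND vld
= NOT (NOT (en AND vld) AND NOT (en OR en)) AND rdy OR en AND vld OR NOT NOT NOT en AND vld   — complement / identity
= NOT (NOT (en AND vld) AND NOT (en OR en)) AND rdy OR en AND vld OR NOT en AND vld   — double negation
= (en AND vld OR en OR en) AND rdy OR en AND vld OR NOT en AND vld   — De Morgan
= (en AND vld OR en) AND rdy OR en AND vld OR NOT en AND vld   — idempotence
= (en AND vld OR en) AND rdy OR vld   — distribution
= en AND rdy OR vld   — absorption

en AND rdy OR vld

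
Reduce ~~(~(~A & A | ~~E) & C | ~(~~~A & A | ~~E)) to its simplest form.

~E

~~(~(~A & A | ~~E) & C | ~(~~~A & A | ~~E))
= ~~(~(~A & A | ~~E) & C | ~(~A & A | ~~E))   — double negation
= ~~~(~A & A | ~~E)   — absorption
= ~(~A & A | ~~E)   — double negation
= ~~~E   — complement / identity
= ~E   — double negation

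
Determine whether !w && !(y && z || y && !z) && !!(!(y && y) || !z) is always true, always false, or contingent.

contingent

!w && !(y && z || y && !z) && !!(!(y && y) || !z)
= !w && !(y && z || y && !z) && !!(!y || !z)
= !w && !(y && z || y && !z) && (!y || !z)
= !w && !y && (!y || !z)
= !w && !y
This depends on w, y, so it is not a constant.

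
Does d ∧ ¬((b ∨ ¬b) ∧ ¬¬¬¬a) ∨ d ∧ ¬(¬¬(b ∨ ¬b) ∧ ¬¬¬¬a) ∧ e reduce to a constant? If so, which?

d ∧ ¬((b ∨ ¬b) ∧ ¬¬¬¬a) ∨ d ∧ ¬(¬¬(b ∨ ¬b) ∧ ¬¬¬¬a) ∧ e
= d ∧ ¬((b ∨ ¬b) ∧ ¬¬¬¬a) ∨ d ∧ ¬((b ∨ ¬b) ∧ ¬¬¬¬a) ∧ e   (double negation)
= d ∧ ¬((b ∨ ¬b) ∧ ¬¬¬¬a)   (absorption)
= d ∧ ¬((b ∨ ¬b) ∧ ¬¬a)   (double negation)
= d ∧ ¬((b ∨ ¬b) ∧ a)   (double negation)
= d ∧ ¬a   (complement / identity)
This depends on a, d, so it is not a constant.

no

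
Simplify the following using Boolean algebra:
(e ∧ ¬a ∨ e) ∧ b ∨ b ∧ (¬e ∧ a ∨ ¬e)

(e ∧ ¬a ∨ e) ∧ b ∨ b ∧ (¬e ∧ a ∨ ¬e)
= (e ∧ ¬a ∨ e) ∧ b ∨ b ∧ ¬e
= e ∧ b ∨ b ∧ ¬e
= b

b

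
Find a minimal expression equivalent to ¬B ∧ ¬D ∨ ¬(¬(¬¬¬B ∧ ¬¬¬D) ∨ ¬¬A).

¬B ∧ ¬D ∨ ¬(¬(¬¬¬B ∧ ¬¬¬D) ∨ ¬¬A)
= ¬B ∧ ¬D ∨ ¬(¬(¬¬¬B ∧ ¬D) ∨ ¬¬A)   [double negation]
= ¬B ∧ ¬D ∨ ¬(¬(¬B ∧ ¬D) ∨ ¬¬A)   [double negation]
= ¬B ∧ ¬D ∨ ¬B ∧ ¬D ∧ ¬A   [De Morgan]
= ¬B ∧ ¬D   [absorption]

¬B ∧ ¬D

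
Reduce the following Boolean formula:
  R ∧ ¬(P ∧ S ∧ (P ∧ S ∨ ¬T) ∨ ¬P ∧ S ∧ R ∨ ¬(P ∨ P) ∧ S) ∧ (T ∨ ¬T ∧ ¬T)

R ∧ ¬(P ∧ S ∧ (P ∧ S ∨ ¬T) ∨ ¬P ∧ S ∧ R ∨ ¬(P ∨ P) ∧ S) ∧ (T ∨ ¬T ∧ ¬T)
= R ∧ ¬(P ∧ S ∧ (P ∧ S ∨ ¬T) ∨ ¬P ∧ S ∧ R ∨ ¬(P ∨ P) ∧ S) ∧ (T ∨ ¬T)
= R ∧ ¬(P ∧ S ∧ (P ∧ S ∨ ¬T) ∨ ¬P ∧ S ∧ R ∨ ¬P ∧ S) ∧ (T ∨ ¬T)
= R ∧ ¬(P ∧ S ∨ ¬P ∧ S ∧ R ∨ ¬P ∧ S) ∧ (T ∨ ¬T)
= R ∧ ¬(P ∧ S ∨ ¬P ∧ S ∧ R ∨ ¬P ∧ S)
= R ∧ ¬(P ∧ S ∨ ¬P ∧ S)
= R ∧ ¬S

R ∧ ¬S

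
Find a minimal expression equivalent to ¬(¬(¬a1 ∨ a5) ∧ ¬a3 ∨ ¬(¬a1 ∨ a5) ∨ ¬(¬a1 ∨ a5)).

¬(¬(¬a1 ∨ a5) ∧ ¬a3 ∨ ¬(¬a1 ∨ a5) ∨ ¬(¬a1 ∨ a5))
= ¬(¬(¬a1 ∨ a5) ∧ ¬a3 ∨ ¬(¬a1 ∨ a5))   (idempotence)
= ¬¬(¬a1 ∨ a5)   (absorption)
= ¬a1 ∨ a5   (double negation)

¬a1 ∨ a5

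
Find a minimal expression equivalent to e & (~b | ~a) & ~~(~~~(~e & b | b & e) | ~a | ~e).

e & (~b | ~a)

e & (~b | ~a) & ~~(~~~(~e & b | b & e) | ~a | ~e)
= e & (~b | ~a) & ~~(~(~e & b | b & e) | ~a | ~e)   — double negation
= e & (~b | ~a) & (~(~e & b | b & e) | ~a | ~e)   — double negation
= e & (~b | ~a) & (~b | ~a | ~e)   — distribution
= e & (~b | ~a)   — absorption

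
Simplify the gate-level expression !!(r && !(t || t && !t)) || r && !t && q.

!!(r && !(t || t && !t)) || r && !t && q
= !!(r && !t) || r && !t && q   (complement / identity)
= r && !t || r && !t && q   (double negation)
= r && !t   (absorption)

r && !t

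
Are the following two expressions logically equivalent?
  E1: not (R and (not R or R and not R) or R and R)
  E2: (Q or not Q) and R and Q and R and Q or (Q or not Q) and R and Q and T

No

E1: not (R and (not R or R and not R) or R and R)
    = not (R and not R or R and R)
    = not R
E2: (Q or not Q) and R and Q and R and Q or (Q or not Q) and R and Q and T
    = (Q or not Q) and R and Q and (R and Q or T)
    = R and Q and (R and Q or T)
    = R and Q
These differ: at Q=1, R=0, T=1, E1 = 1 but E2 = 0.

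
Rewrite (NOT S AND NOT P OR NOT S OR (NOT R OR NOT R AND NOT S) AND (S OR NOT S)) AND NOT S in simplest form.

(NOT S AND NOT P OR NOT S OR (NOT R OR NOT R AND NOT S) AND (S OR NOT S)) AND NOT S
= (NOT S AND NOT P OR NOT S OR NOT R AND (S OR NOT S)) AND NOT S   [absorption]
= (NOT S AND NOT P OR NOT S OR NOT R) AND NOT S   [complement / identity]
= (NOT S OR NOT R) AND NOT S   [absorption]
= NOT S   [absorption]

NOT S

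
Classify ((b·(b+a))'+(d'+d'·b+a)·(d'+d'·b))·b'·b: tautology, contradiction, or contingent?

contradiction

((b·(b+a))'+(d'+d'·b+a)·(d'+d'·b))·b'·b
= ((b·(b+a))'+d'+d'·b)·b'·b
= (b'+d'+d'·b)·b'·b
= (b'+d')·b'·b
= b'·b
= 0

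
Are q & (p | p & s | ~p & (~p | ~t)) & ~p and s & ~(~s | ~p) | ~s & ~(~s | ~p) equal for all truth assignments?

No

E1: q & (p | p & s | ~p & (~p | ~t)) & ~p
    = q & (p | ~p & (~p | ~t)) & ~p
    = q & (p | ~p) & ~p
    = q & ~p
E2: s & ~(~s | ~p) | ~s & ~(~s | ~p)
    = ~(~s | ~p)
    = s & p
These differ: at p=1, q=1, s=1, t=0, E1 = 0 but E2 = 1.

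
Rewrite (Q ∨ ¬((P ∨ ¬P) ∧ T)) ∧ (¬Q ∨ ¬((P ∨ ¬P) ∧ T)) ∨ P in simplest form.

(Q ∨ ¬((P ∨ ¬P) ∧ T)) ∧ (¬Q ∨ ¬((P ∨ ¬P) ∧ T)) ∨ P
= ¬((P ∨ ¬P) ∧ T) ∨ Q ∧ ¬Q ∨ P   (distribution)
= ¬T ∨ Q ∧ ¬Q ∨ P   (complement / identity)
= ¬T ∨ P   (complement / identity)

¬T ∨ P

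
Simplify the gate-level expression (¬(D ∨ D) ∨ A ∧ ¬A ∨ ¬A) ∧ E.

(¬D ∨ ¬A) ∧ E

(¬(D ∨ D) ∨ A ∧ ¬A ∨ ¬A) ∧ E
= (¬(D ∨ D) ∨ ¬A) ∧ E
= (¬D ∨ ¬A) ∧ E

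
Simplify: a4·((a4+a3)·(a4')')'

0

a4·((a4+a3)·(a4')')'
= a4·((a4+a3)·a4)'
= a4·a4'
= 0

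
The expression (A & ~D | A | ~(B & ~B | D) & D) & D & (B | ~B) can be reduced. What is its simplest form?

A & D

(A & ~D | A | ~(B & ~B | D) & D) & D & (B | ~B)
= (A & ~D | A | ~D & D) & D & (B | ~B)   — complement / identity
= (A & ~D | A) & D & (B | ~B)   — complement / identity
= (A & ~D | A) & D   — complement / identity
= A & D   — absorption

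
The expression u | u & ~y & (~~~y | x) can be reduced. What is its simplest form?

u | u & ~y & (~~~y | x)
= u | u & ~y & (~y | x)
= u | u & ~y
= u

u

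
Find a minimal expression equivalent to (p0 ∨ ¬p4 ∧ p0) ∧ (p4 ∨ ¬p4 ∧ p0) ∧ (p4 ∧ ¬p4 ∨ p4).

(p0 ∨ ¬p4 ∧ p0) ∧ (p4 ∨ ¬p4 ∧ p0) ∧ (p4 ∧ ¬p4 ∨ p4)
= (p0 ∧ p4 ∨ ¬p4 ∧ p0) ∧ (p4 ∧ ¬p4 ∨ p4)
= (p0 ∧ p4 ∨ ¬p4 ∧ p0) ∧ p4
= p0 ∧ p4

p0 ∧ p4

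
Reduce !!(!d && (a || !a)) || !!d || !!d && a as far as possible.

!!(!d && (a || !a)) || !!d || !!d && a
= !!!d || !!d || !!d && a
= !!!d || !!d
= !!!d || d
= !d || d
= true

true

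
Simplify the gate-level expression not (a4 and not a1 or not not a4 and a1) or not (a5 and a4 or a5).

not (a4 and not a1 or not not a4 and a1) or not (a5 and a4 or a5)
= not (a4 and not a1 or a4 and a1) or not (a5 and a4 or a5)   — double negation
= not a4 or not (a5 and a4 or a5)   — distribution
= not a4 or not a5   — absorption

not a4 or not a5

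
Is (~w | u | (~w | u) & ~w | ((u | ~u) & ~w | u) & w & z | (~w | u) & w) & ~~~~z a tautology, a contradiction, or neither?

neither

(~w | u | (~w | u) & ~w | ((u | ~u) & ~w | u) & w & z | (~w | u) & w) & ~~~~z
= (~w | u | (~w | u) & ~w | (~w | u) & w & z | (~w | u) & w) & ~~~~z   [complement / identity]
= (~w | u | (~w | u) & ~w | (~w | u) & w) & ~~~~z   [absorption]
= (~w | u | (~w | u) & ~w | (~w | u) & w) & ~~z   [double negation]
= (~w | u | (~w | u) & ~w | (~w | u) & w) & z   [double negation]
= (~w | u | ~w | u) & z   [distribution]
= (~w | u) & z   [idempotence]
This depends on u, w, z, so it is not a constant.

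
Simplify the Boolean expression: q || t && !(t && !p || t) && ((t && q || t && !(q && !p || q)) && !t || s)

q

q || t && !(t && !p || t) && ((t && q || t && !(q && !p || q)) && !t || s)
= q || t && !(t && !p || t) && ((t && q || t && !q) && !t || s)   [absorption]
= q || t && !(t && !p || t) && (t && !t || s)   [distribution]
= q || t && !t && (t && !t || s)   [absorption]
= q || t && !t   [absorption]
= q   [complement / identity]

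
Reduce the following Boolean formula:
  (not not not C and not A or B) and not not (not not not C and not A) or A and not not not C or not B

not C or not B

(not not not C and not A or B) and not not (not not not C and not A) or A and not not not C or not B
= (not not not C and not A or B) and not not not C and not A or A and not not not C or not B   [double negation]
= not not not C and not A or A and not not not C or not B   [absorption]
= not not not C or not B   [distribution]
= not C or not B   [double negation]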